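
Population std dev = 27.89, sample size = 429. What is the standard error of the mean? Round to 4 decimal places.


SE = sigma / sqrt(n)
sqrt(429) ≈ 20.712315
SE = 27.89 / 20.712315 ≈ 1.346542

1.3465


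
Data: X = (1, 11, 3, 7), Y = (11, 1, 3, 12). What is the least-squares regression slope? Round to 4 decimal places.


b = sum((xi-xbar)(yi-ybar)) / sum((xi-xbar)^2)
n = 4, xbar = 22/4 = 5.5, ybar = 27/4 = 6.75
Sxy = sum((xi-xbar)(yi-ybar)) = -33.5
Sxx = sum((xi-xbar)^2) = 59
b = Sxy / Sxx = -67/118 ≈ -0.567797

-0.5678


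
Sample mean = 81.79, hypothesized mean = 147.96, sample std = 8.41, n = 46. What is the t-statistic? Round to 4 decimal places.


t = (xbar - mu0) / (s/sqrt(n))
xbar - mu0 = 81.79 - 147.96 = -66.17
sqrt(46) ≈ 6.78232998
s/sqrt(n) = 8.41 / 6.78232998 ≈ 1.23998685
t = -66.17 / 1.23998685 ≈ -53.363469

-53.3635


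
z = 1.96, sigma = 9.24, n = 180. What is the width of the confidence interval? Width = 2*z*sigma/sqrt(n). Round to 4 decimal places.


width = 2*z*sigma/sqrt(n)
2*z*sigma = 2 * 1.96 * 9.24 = 36.2208
sqrt(180) ≈ 13.416408
width = 36.2208 / 13.416408 ≈ 2.699739

2.6997


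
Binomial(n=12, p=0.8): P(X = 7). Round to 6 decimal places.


P = C(n,k) * p^k * (1-p)^(n-k)
C(12,7) = 792
p^k = 0.8^7 = 0.2097152
(1-p)^(n-k) = 0.2^5 = 0.00032
P = 792 * 0.2097152 * 0.00032 ≈ 0.053150

0.053150


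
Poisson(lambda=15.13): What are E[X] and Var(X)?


E[X] = Var(X) = lambda = 15.13

15.13, 15.13


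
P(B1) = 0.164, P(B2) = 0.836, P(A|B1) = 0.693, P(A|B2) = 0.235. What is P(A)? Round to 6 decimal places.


P(A) = P(A|B1)*P(B1) + P(A|B2)*P(B2)
P(A|B1)*P(B1) = 0.693 * 0.164 = 0.113652
P(A|B2)*P(B2) = 0.235 * 0.836 = 0.19646
P(A) = 0.113652 + 0.19646 = 0.310112

0.310112


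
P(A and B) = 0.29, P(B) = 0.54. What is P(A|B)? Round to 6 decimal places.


P(A|B) = P(A and B) / P(B) = 0.29 / 0.54 = 29/54 ≈ 0.53703704

0.537037


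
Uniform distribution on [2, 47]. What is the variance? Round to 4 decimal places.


Var = (b-a)^2 / 12
(b-a)^2 = (47 - 2)^2 = 2025
Var = 2025/12 = 168.75

168.7500


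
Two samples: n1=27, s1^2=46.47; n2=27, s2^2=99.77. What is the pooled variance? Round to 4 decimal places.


sp^2 = ((n1-1)*s1^2 + (n2-1)*s2^2)/(n1+n2-2)
(n1-1)*s1^2 = 26 * 46.47 = 1208.22
(n2-1)*s2^2 = 26 * 99.77 = 2594.02
numerator = 1208.22 + 2594.02 = 3802.24
n1+n2-2 = 52
sp^2 = 3802.24 / 52 = 73.12

73.1200


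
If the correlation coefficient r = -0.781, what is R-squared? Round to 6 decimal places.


R^2 = r^2 = (-0.781)^2 = 0.609961

0.609961


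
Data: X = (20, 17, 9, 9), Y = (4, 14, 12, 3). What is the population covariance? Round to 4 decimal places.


Cov = (1/n)*sum((xi-xbar)(yi-ybar))
n = 4, xbar = 55/4 = 13.75, ybar = 33/4 = 8.25
sum((xi-xbar)(yi-ybar)) = -0.75
Cov = -0.75 / 4 = -0.1875

-0.1875


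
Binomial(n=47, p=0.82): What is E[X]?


E[X] = n*p = 47 * 0.82 = 38.54

38.54


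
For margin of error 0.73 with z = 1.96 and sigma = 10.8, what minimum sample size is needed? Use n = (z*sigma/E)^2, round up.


z*sigma/E = 1.96 * 10.8 / 0.73 = 10584/365 ≈ 28.997260
(z*sigma/E)^2 ≈ 840.841103
round up: n = 841

841


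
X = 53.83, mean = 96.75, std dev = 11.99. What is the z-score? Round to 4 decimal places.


z = (X - mu) / sigma
X - mu = 53.83 - 96.75 = -42.92
z = -42.92 / 11.99 = -4292/1199 ≈ -3.579650

-3.5796


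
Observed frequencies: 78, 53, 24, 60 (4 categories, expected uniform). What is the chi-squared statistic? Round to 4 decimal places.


chi2 = sum((O-E)^2/E), E = total/4
total = 215, E = 215/4 = 53.75
(78 - 53.75)^2 / 53.75 = 588.0625 / 53.75 = 9409/860 ≈ 10.940698
(53 - 53.75)^2 / 53.75 = 0.5625 / 53.75 = 9/860 ≈ 0.010465
(24 - 53.75)^2 / 53.75 = 885.0625 / 53.75 = 14161/860 ≈ 16.466279
(60 - 53.75)^2 / 53.75 = 39.0625 / 53.75 = 125/172 ≈ 0.726744
chi2 = 6051/215 ≈ 28.144186

28.1442


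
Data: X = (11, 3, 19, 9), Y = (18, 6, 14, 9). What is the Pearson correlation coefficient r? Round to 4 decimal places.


r = sum((xi-xbar)(yi-ybar)) / sqrt(sum((xi-xbar)^2) * sum((yi-ybar)^2))
n = 4, xbar = 42/4 = 10.5, ybar = 47/4 = 11.75
Sxy = sum((xi-xbar)(yi-ybar)) = 69.5
Sxx = sum((xi-xbar)^2) = 131
Syy = sum((yi-ybar)^2) = 84.75
sqrt(Sxx*Syy) ≈ 105.367215
r = Sxy / sqrt(Sxx*Syy) = 69.5 / 105.367215 ≈ 0.659598

0.6596


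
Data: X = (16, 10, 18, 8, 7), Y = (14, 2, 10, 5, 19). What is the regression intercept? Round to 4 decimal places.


a = ybar - b*xbar, where b = sum((xi-xbar)(yi-ybar)) / sum((xi-xbar)^2)
n = 5, xbar = 59/5 = 11.8, ybar = 50/5 = 10
Sxy = sum((xi-xbar)(yi-ybar)) = 7
Sxx = sum((xi-xbar)^2) = 96.8
b = Sxy / Sxx = 35/484 ≈ 0.072314
a = 10 - 0.072314 * 11.8 = 4427/484 ≈ 9.146694

9.1467


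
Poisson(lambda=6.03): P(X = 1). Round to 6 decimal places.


P = e^(-lam) * lam^k / k!
e^(-6.03) ≈ 0.002405494
lam^k = 6.03^1 = 6.03
k! = 1! = 1
P = 0.002405494 * 6.03 / 1 ≈ 0.014505

0.014505


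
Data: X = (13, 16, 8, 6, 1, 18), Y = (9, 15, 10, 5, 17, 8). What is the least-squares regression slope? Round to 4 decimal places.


b = sum((xi-xbar)(yi-ybar)) / sum((xi-xbar)^2)
n = 6, xbar = 62/6 = 31/3 ≈ 10.333333, ybar = 64/6 = 32/3 ≈ 10.666667
Sxy = sum((xi-xbar)(yi-ybar)) = -100/3 ≈ -33.333333
Sxx = sum((xi-xbar)^2) = 628/3 ≈ 209.333333
b = Sxy / Sxx = -25/157 ≈ -0.159236

-0.1592


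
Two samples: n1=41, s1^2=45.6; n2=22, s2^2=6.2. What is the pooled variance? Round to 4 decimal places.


sp^2 = ((n1-1)*s1^2 + (n2-1)*s2^2)/(n1+n2-2)
(n1-1)*s1^2 = 40 * 45.6 = 1824
(n2-1)*s2^2 = 21 * 6.2 = 130.2
numerator = 1824 + 130.2 = 1954.2
n1+n2-2 = 61
sp^2 = 1954.2 / 61 = 9771/305 ≈ 32.036066

32.0361


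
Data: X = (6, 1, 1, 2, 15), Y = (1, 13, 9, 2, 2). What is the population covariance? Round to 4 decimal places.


Cov = (1/n)*sum((xi-xbar)(yi-ybar))
n = 5, xbar = 25/5 = 5, ybar = 27/5 = 5.4
sum((xi-xbar)(yi-ybar)) = -73
Cov = -73 / 5 = -14.6

-14.6000


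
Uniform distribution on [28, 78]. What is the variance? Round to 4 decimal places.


Var = (b-a)^2 / 12
(b-a)^2 = (78 - 28)^2 = 2500
Var = 2500/12 ≈ 208.333333

208.3333


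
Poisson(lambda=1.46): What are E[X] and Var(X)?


E[X] = Var(X) = lambda = 1.46

1.46, 1.46


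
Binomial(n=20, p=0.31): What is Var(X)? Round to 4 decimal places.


Var = n*p*(1-p) = 20 * 0.31 * 0.69 = 4.278

4.2780


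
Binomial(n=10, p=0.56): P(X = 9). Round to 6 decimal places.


P = C(n,k) * p^k * (1-p)^(n-k)
C(10,9) = 10
p^k = 0.56^9 ≈ 0.005416169
(1-p)^(n-k) = 0.44^1 = 0.44
P = 10 * 0.005416169 * 0.44 ≈ 0.023831

0.023831


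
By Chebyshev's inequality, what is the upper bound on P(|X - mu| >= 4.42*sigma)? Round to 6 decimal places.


P <= 1/k^2
k^2 = 4.42^2 = 19.5364
1/k^2 = 1 / 19.5364 ≈ 0.05118650

0.051187


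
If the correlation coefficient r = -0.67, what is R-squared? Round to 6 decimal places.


R^2 = r^2 = (-0.67)^2 = 0.4489

0.448900


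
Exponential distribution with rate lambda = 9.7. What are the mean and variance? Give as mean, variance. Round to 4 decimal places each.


mean = 1/lam, var = 1/lam^2
mean = 1 / 9.7 = 10/97 ≈ 0.103093
lam^2 = 9.7^2 = 94.09
var = 1 / 94.09 = 100/9409 ≈ 0.010628

0.1031, 0.0106


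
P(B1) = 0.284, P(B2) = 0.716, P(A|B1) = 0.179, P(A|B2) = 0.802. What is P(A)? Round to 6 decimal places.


P(A) = P(A|B1)*P(B1) + P(A|B2)*P(B2)
P(A|B1)*P(B1) = 0.179 * 0.284 = 0.050836
P(A|B2)*P(B2) = 0.802 * 0.716 = 0.574232
P(A) = 0.050836 + 0.574232 = 0.625068

0.625068


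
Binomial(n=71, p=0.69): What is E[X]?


E[X] = n*p = 71 * 0.69 = 48.99

48.99


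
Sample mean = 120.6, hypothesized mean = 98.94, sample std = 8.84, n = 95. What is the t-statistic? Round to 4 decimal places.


t = (xbar - mu0) / (s/sqrt(n))
xbar - mu0 = 120.6 - 98.94 = 21.66
sqrt(95) ≈ 9.74679434
s/sqrt(n) = 8.84 / 9.74679434 ≈ 0.90696486
t = 21.66 / 0.90696486 ≈ 23.881851

23.8819


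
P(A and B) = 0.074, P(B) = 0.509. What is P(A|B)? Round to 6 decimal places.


P(A|B) = P(A and B) / P(B) = 0.074 / 0.509 = 74/509 ≈ 0.14538310

0.145383


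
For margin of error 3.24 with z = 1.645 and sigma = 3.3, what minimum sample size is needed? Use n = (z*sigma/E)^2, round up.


z*sigma/E = 1.645 * 3.3 / 3.24 = 3619/2160 ≈ 1.675463
(z*sigma/E)^2 ≈ 2.807176
round up: n = 3

3


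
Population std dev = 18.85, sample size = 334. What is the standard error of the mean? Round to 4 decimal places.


SE = sigma / sqrt(n)
sqrt(334) ≈ 18.275667
SE = 18.85 / 18.275667 ≈ 1.031426

1.0314


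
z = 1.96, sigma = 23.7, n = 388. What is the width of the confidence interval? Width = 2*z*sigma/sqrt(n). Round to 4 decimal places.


width = 2*z*sigma/sqrt(n)
2*z*sigma = 2 * 1.96 * 23.7 = 92.904
sqrt(388) ≈ 19.697716
width = 92.904 / 19.697716 ≈ 4.716486

4.7165


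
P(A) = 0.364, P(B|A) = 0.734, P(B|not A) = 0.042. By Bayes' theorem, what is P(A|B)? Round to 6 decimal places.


P(A|B) = P(B|A)*P(A) / P(B), P(B) = P(B|A)*P(A) + P(B|not A)*P(not A)
P(B|A)*P(A) = 0.734 * 0.364 = 0.267176
P(B|not A)*P(not A) = 0.042 * 0.636 = 0.026712
P(B) = 0.267176 + 0.026712 = 0.293888
P(A|B) = 0.267176 / 0.293888 = 4771/5248 ≈ 0.90910823

0.909108


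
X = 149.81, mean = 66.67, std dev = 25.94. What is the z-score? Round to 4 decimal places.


z = (X - mu) / sigma
X - mu = 149.81 - 66.67 = 83.14
z = 83.14 / 25.94 = 4157/1297 ≈ 3.205089

3.2051


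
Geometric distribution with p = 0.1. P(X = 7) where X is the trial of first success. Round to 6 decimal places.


P = (1-p)^(k-1) * p
(1-p)^(k-1) = 0.9^6 = 0.531441
P = 0.531441 * 0.1 = 0.0531441

0.053144


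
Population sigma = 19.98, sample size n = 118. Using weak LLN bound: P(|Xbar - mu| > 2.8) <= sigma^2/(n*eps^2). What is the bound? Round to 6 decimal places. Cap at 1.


bound = min(1, sigma^2/(n*eps^2))
sigma^2 = 19.98^2 = 399.2004
n*eps^2 = 118 * 2.8^2 = 118 * 7.84 = 925.12
sigma^2/(n*eps^2) = 399.2004 / 925.12 ≈ 0.43151202

0.431512


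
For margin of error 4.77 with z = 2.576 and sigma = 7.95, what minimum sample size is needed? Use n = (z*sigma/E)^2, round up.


z*sigma/E = 2.576 * 7.95 / 4.77 = 322/75 ≈ 4.293333
(z*sigma/E)^2 = 103684/5625 ≈ 18.432711
round up: n = 19

19


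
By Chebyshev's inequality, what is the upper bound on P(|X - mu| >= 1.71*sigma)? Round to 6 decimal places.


P <= 1/k^2
k^2 = 1.71^2 = 2.9241
1/k^2 = 1 / 2.9241 ≈ 0.34198557

0.341986


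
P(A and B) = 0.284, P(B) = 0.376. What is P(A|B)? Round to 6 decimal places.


P(A|B) = P(A and B) / P(B) = 0.284 / 0.376 = 71/94 ≈ 0.75531915

0.755319


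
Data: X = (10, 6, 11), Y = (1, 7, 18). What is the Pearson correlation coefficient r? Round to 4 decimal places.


r = sum((xi-xbar)(yi-ybar)) / sqrt(sum((xi-xbar)^2) * sum((yi-ybar)^2))
n = 3, xbar = 27/3 = 9, ybar = 26/3 ≈ 8.666667
Sxy = sum((xi-xbar)(yi-ybar)) = 16
Sxx = sum((xi-xbar)^2) = 14
Syy = sum((yi-ybar)^2) = 446/3 ≈ 148.666667
sqrt(Sxx*Syy) ≈ 45.621632
r = Sxy / sqrt(Sxx*Syy) = 16 / 45.621632 ≈ 0.350711

0.3507


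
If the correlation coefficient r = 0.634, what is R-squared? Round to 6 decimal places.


R^2 = r^2 = (0.634)^2 = 0.401956

0.401956


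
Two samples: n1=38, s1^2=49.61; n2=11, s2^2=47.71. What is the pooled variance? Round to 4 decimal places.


sp^2 = ((n1-1)*s1^2 + (n2-1)*s2^2)/(n1+n2-2)
(n1-1)*s1^2 = 37 * 49.61 = 1835.57
(n2-1)*s2^2 = 10 * 47.71 = 477.1
numerator = 1835.57 + 477.1 = 2312.67
n1+n2-2 = 47
sp^2 = 2312.67 / 47 = 231267/4700 ≈ 49.205745

49.2057


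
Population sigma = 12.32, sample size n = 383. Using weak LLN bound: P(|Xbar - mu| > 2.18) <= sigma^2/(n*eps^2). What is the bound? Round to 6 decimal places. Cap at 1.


bound = min(1, sigma^2/(n*eps^2))
sigma^2 = 12.32^2 = 151.7824
n*eps^2 = 383 * 2.18^2 = 383 * 4.7524 = 1820.1692
sigma^2/(n*eps^2) = 151.7824 / 1820.1692 ≈ 0.08338917

0.083389


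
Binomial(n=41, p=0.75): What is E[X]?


E[X] = n*p = 41 * 0.75 = 30.75

30.75


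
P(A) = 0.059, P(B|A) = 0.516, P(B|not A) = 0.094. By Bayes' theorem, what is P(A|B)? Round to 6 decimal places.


P(A|B) = P(B|A)*P(A) / P(B), P(B) = P(B|A)*P(A) + P(B|not A)*P(not A)
P(B|A)*P(A) = 0.516 * 0.059 = 0.030444
P(B|not A)*P(not A) = 0.094 * 0.941 = 0.088454
P(B) = 0.030444 + 0.088454 = 0.118898
P(A|B) = 0.030444 / 0.118898 ≈ 0.25605141

0.256051


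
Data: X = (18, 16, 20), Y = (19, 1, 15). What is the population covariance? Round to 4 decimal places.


Cov = (1/n)*sum((xi-xbar)(yi-ybar))
n = 3, xbar = 54/3 = 18, ybar = 35/3 ≈ 11.666667
sum((xi-xbar)(yi-ybar)) = 28
Cov = 28 / 3 = 28/3 ≈ 9.333333

9.3333


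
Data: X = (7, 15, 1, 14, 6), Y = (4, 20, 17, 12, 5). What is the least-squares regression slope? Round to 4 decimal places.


b = sum((xi-xbar)(yi-ybar)) / sum((xi-xbar)^2)
n = 5, xbar = 43/5 = 8.6, ybar = 58/5 = 11.6
Sxy = sum((xi-xbar)(yi-ybar)) = 44.2
Sxx = sum((xi-xbar)^2) = 137.2
b = Sxy / Sxx = 221/686 ≈ 0.322157

0.3222


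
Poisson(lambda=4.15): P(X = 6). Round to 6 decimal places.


P = e^(-lam) * lam^k / k!
e^(-4.15) ≈ 0.01576442
lam^k = 4.15^6 ≈ 5108.443334
k! = 6! = 720
P = 0.01576442 * 5108.443334 / 720 ≈ 0.111849

0.111849


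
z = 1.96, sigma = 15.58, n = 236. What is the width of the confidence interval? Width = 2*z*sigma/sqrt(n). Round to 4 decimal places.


width = 2*z*sigma/sqrt(n)
2*z*sigma = 2 * 1.96 * 15.58 = 61.0736
sqrt(236) ≈ 15.362291
width = 61.0736 / 15.362291 ≈ 3.975553

3.9756


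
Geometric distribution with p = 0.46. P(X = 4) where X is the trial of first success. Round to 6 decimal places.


P = (1-p)^(k-1) * p
(1-p)^(k-1) = 0.54^3 = 0.157464
P = 0.157464 * 0.46 = 0.07243344

0.072433


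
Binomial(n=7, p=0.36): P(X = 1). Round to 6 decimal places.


P = C(n,k) * p^k * (1-p)^(n-k)
C(7,1) = 7
p^k = 0.36^1 = 0.36
(1-p)^(n-k) = 0.64^6 ≈ 0.06871948
P = 7 * 0.36 * 0.06871948 ≈ 0.173173

0.173173


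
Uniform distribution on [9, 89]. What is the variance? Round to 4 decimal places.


Var = (b-a)^2 / 12
(b-a)^2 = (89 - 9)^2 = 6400
Var = 6400/12 ≈ 533.333333

533.3333


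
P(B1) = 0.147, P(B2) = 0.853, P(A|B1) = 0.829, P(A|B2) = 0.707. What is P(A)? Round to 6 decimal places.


P(A) = P(A|B1)*P(B1) + P(A|B2)*P(B2)
P(A|B1)*P(B1) = 0.829 * 0.147 = 0.121863
P(A|B2)*P(B2) = 0.707 * 0.853 = 0.603071
P(A) = 0.121863 + 0.603071 = 0.724934

0.724934


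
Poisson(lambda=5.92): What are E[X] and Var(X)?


E[X] = Var(X) = lambda = 5.92

5.92, 5.92


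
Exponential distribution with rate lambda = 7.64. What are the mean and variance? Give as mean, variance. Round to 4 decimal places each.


mean = 1/lam, var = 1/lam^2
mean = 1 / 7.64 = 25/191 ≈ 0.130890
lam^2 = 7.64^2 = 58.3696
var = 1 / 58.3696 ≈ 0.017132

0.1309, 0.0171


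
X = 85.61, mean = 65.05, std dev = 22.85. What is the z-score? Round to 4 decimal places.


z = (X - mu) / sigma
X - mu = 85.61 - 65.05 = 20.56
z = 20.56 / 22.85 = 2056/2285 ≈ 0.899781

0.8998


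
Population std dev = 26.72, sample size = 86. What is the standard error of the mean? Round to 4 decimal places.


SE = sigma / sqrt(n)
sqrt(86) ≈ 9.273618
SE = 26.72 / 9.273618 ≈ 2.881292

2.8813


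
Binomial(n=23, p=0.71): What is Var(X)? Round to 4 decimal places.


Var = n*p*(1-p) = 23 * 0.71 * 0.29 = 4.7357

4.7357


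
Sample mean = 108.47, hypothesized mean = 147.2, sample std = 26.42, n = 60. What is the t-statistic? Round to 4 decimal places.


t = (xbar - mu0) / (s/sqrt(n))
xbar - mu0 = 108.47 - 147.2 = -38.73
sqrt(60) ≈ 7.74596669
s/sqrt(n) = 26.42 / 7.74596669 ≈ 3.41080733
t = -38.73 / 3.41080733 ≈ -11.355083

-11.3551


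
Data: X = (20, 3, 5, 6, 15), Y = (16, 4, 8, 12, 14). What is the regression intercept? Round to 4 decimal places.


a = ybar - b*xbar, where b = sum((xi-xbar)(yi-ybar)) / sum((xi-xbar)^2)
n = 5, xbar = 49/5 = 9.8, ybar = 54/5 = 10.8
Sxy = sum((xi-xbar)(yi-ybar)) = 124.8
Sxx = sum((xi-xbar)^2) = 214.8
b = Sxy / Sxx = 104/179 ≈ 0.581006
a = 10.8 - 0.581006 * 9.8 = 914/179 ≈ 5.106145

5.1061


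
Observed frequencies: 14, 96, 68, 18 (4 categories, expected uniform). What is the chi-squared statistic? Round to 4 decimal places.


chi2 = sum((O-E)^2/E), E = total/4
total = 196, E = 196/4 = 49
(14 - 49)^2 / 49 = 1225 / 49 = 25
(96 - 49)^2 / 49 = 2209 / 49 = 2209/49 ≈ 45.081633
(68 - 49)^2 / 49 = 361 / 49 = 361/49 ≈ 7.367347
(18 - 49)^2 / 49 = 961 / 49 = 961/49 ≈ 19.612245
chi2 = 4756/49 ≈ 97.061224

97.0612


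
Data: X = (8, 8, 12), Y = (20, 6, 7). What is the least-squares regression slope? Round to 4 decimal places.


b = sum((xi-xbar)(yi-ybar)) / sum((xi-xbar)^2)
n = 3, xbar = 28/3 ≈ 9.333333, ybar = 33/3 = 11
Sxy = sum((xi-xbar)(yi-ybar)) = -16
Sxx = sum((xi-xbar)^2) = 32/3 ≈ 10.666667
b = Sxy / Sxx = -1.5

-1.5000


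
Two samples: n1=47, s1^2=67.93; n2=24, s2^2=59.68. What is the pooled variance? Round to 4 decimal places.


sp^2 = ((n1-1)*s1^2 + (n2-1)*s2^2)/(n1+n2-2)
(n1-1)*s1^2 = 46 * 67.93 = 3124.78
(n2-1)*s2^2 = 23 * 59.68 = 1372.64
numerator = 3124.78 + 1372.64 = 4497.42
n1+n2-2 = 69
sp^2 = 4497.42 / 69 = 65.18

65.1800


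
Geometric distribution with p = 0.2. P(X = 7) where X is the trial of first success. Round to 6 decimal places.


P = (1-p)^(k-1) * p
(1-p)^(k-1) = 0.8^6 = 0.262144
P = 0.262144 * 0.2 = 0.0524288

0.052429


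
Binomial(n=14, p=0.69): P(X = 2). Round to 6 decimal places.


P = C(n,k) * p^k * (1-p)^(n-k)
C(14,2) = 91
p^k = 0.69^2 = 0.4761
(1-p)^(n-k) = 0.31^12 ≈ 0.0000007876628
P = 91 * 0.4761 * 0.0000007876628 ≈ 0.000034

0.000034


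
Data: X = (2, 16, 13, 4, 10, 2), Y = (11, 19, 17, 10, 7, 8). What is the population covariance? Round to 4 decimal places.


Cov = (1/n)*sum((xi-xbar)(yi-ybar))
n = 6, xbar = 47/6 ≈ 7.833333, ybar = 72/6 = 12
sum((xi-xbar)(yi-ybar)) = 109
Cov = 109 / 6 = 109/6 ≈ 18.166667

18.1667


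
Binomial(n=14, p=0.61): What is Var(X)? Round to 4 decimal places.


Var = n*p*(1-p) = 14 * 0.61 * 0.39 = 3.3306

3.3306


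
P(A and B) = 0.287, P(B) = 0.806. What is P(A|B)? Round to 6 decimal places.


P(A|B) = P(A and B) / P(B) = 0.287 / 0.806 = 287/806 ≈ 0.35607940

0.356079


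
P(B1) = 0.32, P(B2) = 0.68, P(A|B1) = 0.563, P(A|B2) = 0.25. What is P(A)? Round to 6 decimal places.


P(A) = P(A|B1)*P(B1) + P(A|B2)*P(B2)
P(A|B1)*P(B1) = 0.563 * 0.32 = 0.18016
P(A|B2)*P(B2) = 0.25 * 0.68 = 0.17
P(A) = 0.18016 + 0.17 = 0.35016

0.350160


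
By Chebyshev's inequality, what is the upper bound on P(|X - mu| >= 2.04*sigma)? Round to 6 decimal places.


P <= 1/k^2
k^2 = 2.04^2 = 4.1616
1/k^2 = 1 / 4.1616 = 625/2601 ≈ 0.24029220

0.240292


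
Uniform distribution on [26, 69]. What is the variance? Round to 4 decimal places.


Var = (b-a)^2 / 12
(b-a)^2 = (69 - 26)^2 = 1849
Var = 1849/12 ≈ 154.083333

154.0833


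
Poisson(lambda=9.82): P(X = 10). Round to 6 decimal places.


P = e^(-lam) * lam^k / k!
e^(-9.82) ≈ 0.00005435358
lam^k = 9.82^10 ≈ 8339017358.584586
k! = 10! = 3628800
P = 0.00005435358 * 8339017358.584586 / 3628800 ≈ 0.124905

0.124905


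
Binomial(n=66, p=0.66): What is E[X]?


E[X] = n*p = 66 * 0.66 = 43.56

43.56


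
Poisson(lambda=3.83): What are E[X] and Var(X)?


E[X] = Var(X) = lambda = 3.83

3.83, 3.83


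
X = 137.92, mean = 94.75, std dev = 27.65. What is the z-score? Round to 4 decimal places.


z = (X - mu) / sigma
X - mu = 137.92 - 94.75 = 43.17
z = 43.17 / 27.65 = 4317/2765 ≈ 1.561302

1.5613


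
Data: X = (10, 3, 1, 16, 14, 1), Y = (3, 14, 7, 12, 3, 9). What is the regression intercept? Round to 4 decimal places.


a = ybar - b*xbar, where b = sum((xi-xbar)(yi-ybar)) / sum((xi-xbar)^2)
n = 6, xbar = 45/6 = 7.5, ybar = 48/6 = 8
Sxy = sum((xi-xbar)(yi-ybar)) = -38
Sxx = sum((xi-xbar)^2) = 225.5
b = Sxy / Sxx = -76/451 ≈ -0.168514
a = 8 - (-0.168514) * 7.5 = 4178/451 ≈ 9.263858

9.2639


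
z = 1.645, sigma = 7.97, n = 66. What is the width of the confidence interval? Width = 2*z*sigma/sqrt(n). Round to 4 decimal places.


width = 2*z*sigma/sqrt(n)
2*z*sigma = 2 * 1.645 * 7.97 = 26.2213
sqrt(66) ≈ 8.124038
width = 26.2213 / 8.124038 ≈ 3.227619

3.2276


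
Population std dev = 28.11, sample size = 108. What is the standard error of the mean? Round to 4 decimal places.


SE = sigma / sqrt(n)
sqrt(108) ≈ 10.392305
SE = 28.11 / 10.392305 ≈ 2.704886

2.7049


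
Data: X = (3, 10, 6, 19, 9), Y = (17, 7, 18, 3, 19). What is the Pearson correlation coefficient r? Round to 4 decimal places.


r = sum((xi-xbar)(yi-ybar)) / sqrt(sum((xi-xbar)^2) * sum((yi-ybar)^2))
n = 5, xbar = 47/5 = 9.4, ybar = 64/5 = 12.8
Sxy = sum((xi-xbar)(yi-ybar)) = -144.6
Sxx = sum((xi-xbar)^2) = 145.2
Syy = sum((yi-ybar)^2) = 212.8
sqrt(Sxx*Syy) ≈ 175.779862
r = Sxy / sqrt(Sxx*Syy) = -144.6 / 175.779862 ≈ -0.822620

-0.8226


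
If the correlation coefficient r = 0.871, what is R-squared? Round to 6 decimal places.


R^2 = r^2 = (0.871)^2 = 0.758641

0.758641


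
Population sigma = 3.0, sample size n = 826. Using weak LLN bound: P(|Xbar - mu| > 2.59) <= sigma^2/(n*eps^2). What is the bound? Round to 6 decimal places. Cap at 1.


bound = min(1, sigma^2/(n*eps^2))
sigma^2 = 3.0^2 = 9
n*eps^2 = 826 * 2.59^2 = 826 * 6.7081 = 5540.8906
sigma^2/(n*eps^2) = 9 / 5540.8906 ≈ 0.00162429

0.001624


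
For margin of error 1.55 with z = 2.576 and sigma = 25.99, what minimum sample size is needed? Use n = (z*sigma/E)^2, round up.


z*sigma/E = 2.576 * 25.99 / 1.55 ≈ 43.193703
(z*sigma/E)^2 ≈ 1865.695998
round up: n = 1866

1866


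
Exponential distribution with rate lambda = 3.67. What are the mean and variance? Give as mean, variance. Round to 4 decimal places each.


mean = 1/lam, var = 1/lam^2
mean = 1 / 3.67 = 100/367 ≈ 0.272480
lam^2 = 3.67^2 = 13.4689
var = 1 / 13.4689 ≈ 0.074245

0.2725, 0.0742


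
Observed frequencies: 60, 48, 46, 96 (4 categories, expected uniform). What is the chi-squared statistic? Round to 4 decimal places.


chi2 = sum((O-E)^2/E), E = total/4
total = 250, E = 250/4 = 62.5
(60 - 62.5)^2 / 62.5 = 6.25 / 62.5 = 0.1
(48 - 62.5)^2 / 62.5 = 210.25 / 62.5 = 3.364
(46 - 62.5)^2 / 62.5 = 272.25 / 62.5 = 4.356
(96 - 62.5)^2 / 62.5 = 1122.25 / 62.5 = 17.956
chi2 = 25.776

25.7760


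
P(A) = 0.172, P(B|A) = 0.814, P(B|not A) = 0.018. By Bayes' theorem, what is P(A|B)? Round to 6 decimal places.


P(A|B) = P(B|A)*P(A) / P(B), P(B) = P(B|A)*P(A) + P(B|not A)*P(not A)
P(B|A)*P(A) = 0.814 * 0.172 = 0.140008
P(B|not A)*P(not A) = 0.018 * 0.828 = 0.014904
P(B) = 0.140008 + 0.014904 = 0.154912
P(A|B) = 0.140008 / 0.154912 ≈ 0.90379054

0.903791


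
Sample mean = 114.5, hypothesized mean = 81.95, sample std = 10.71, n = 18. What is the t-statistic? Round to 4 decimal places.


t = (xbar - mu0) / (s/sqrt(n))
xbar - mu0 = 114.5 - 81.95 = 32.55
sqrt(18) ≈ 4.24264069
s/sqrt(n) = 10.71 / 4.24264069 ≈ 2.52437121
t = 32.55 / 2.52437121 ≈ 12.894300

12.8943


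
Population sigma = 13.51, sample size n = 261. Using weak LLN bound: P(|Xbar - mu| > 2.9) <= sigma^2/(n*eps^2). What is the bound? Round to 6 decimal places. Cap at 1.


bound = min(1, sigma^2/(n*eps^2))
sigma^2 = 13.51^2 = 182.5201
n*eps^2 = 261 * 2.9^2 = 261 * 8.41 = 2195.01
sigma^2/(n*eps^2) = 182.5201 / 2195.01 ≈ 0.08315229

0.083152


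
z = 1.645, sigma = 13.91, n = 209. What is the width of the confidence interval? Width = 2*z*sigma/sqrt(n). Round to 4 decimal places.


width = 2*z*sigma/sqrt(n)
2*z*sigma = 2 * 1.645 * 13.91 = 45.7639
sqrt(209) ≈ 14.456832
width = 45.7639 / 14.456832 ≈ 3.165555

3.1656


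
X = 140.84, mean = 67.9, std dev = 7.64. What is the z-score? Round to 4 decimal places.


z = (X - mu) / sigma
X - mu = 140.84 - 67.9 = 72.94
z = 72.94 / 7.64 = 3647/382 ≈ 9.547120

9.5471


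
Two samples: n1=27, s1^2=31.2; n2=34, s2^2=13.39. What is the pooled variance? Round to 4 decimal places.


sp^2 = ((n1-1)*s1^2 + (n2-1)*s2^2)/(n1+n2-2)
(n1-1)*s1^2 = 26 * 31.2 = 811.2
(n2-1)*s2^2 = 33 * 13.39 = 441.87
numerator = 811.2 + 441.87 = 1253.07
n1+n2-2 = 59
sp^2 = 1253.07 / 59 = 125307/5900 ≈ 21.238475

21.2385


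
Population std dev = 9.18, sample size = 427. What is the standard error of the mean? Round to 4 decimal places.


SE = sigma / sqrt(n)
sqrt(427) ≈ 20.663978
SE = 9.18 / 20.663978 ≈ 0.444251

0.4443


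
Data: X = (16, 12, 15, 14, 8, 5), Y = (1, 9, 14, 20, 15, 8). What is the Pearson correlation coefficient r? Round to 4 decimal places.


r = sum((xi-xbar)(yi-ybar)) / sqrt(sum((xi-xbar)^2) * sum((yi-ybar)^2))
n = 6, xbar = 70/6 = 35/3 ≈ 11.666667, ybar = 67/6 ≈ 11.166667
Sxy = sum((xi-xbar)(yi-ybar)) = -23/3 ≈ -7.666667
Sxx = sum((xi-xbar)^2) = 280/3 ≈ 93.333333
Syy = sum((yi-ybar)^2) = 1313/6 ≈ 218.833333
sqrt(Sxx*Syy) ≈ 142.914116
r = Sxy / sqrt(Sxx*Syy) = -7.666667 / 142.914116 ≈ -0.053645

-0.0536


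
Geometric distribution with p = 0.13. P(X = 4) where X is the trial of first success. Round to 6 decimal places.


P = (1-p)^(k-1) * p
(1-p)^(k-1) = 0.87^3 = 0.658503
P = 0.658503 * 0.13 = 0.08560539

0.085605


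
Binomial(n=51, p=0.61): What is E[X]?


E[X] = n*p = 51 * 0.61 = 31.11

31.11


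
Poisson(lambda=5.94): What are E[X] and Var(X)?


E[X] = Var(X) = lambda = 5.94

5.94, 5.94


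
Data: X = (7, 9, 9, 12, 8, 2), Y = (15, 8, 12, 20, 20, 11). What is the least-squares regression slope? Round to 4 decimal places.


b = sum((xi-xbar)(yi-ybar)) / sum((xi-xbar)^2)
n = 6, xbar = 47/6 ≈ 7.833333, ybar = 86/6 = 43/3 ≈ 14.333333
Sxy = sum((xi-xbar)(yi-ybar)) = 100/3 ≈ 33.333333
Sxx = sum((xi-xbar)^2) = 329/6 ≈ 54.833333
b = Sxy / Sxx = 200/329 ≈ 0.607903

0.6079


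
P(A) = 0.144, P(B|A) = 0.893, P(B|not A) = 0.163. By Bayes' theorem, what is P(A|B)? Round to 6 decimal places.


P(A|B) = P(B|A)*P(A) / P(B), P(B) = P(B|A)*P(A) + P(B|not A)*P(not A)
P(B|A)*P(A) = 0.893 * 0.144 = 0.128592
P(B|not A)*P(not A) = 0.163 * 0.856 = 0.139528
P(B) = 0.128592 + 0.139528 = 0.26812
P(A|B) = 0.128592 / 0.26812 ≈ 0.47960615

0.479606


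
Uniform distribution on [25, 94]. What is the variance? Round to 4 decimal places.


Var = (b-a)^2 / 12
(b-a)^2 = (94 - 25)^2 = 4761
Var = 4761/12 = 396.75

396.7500


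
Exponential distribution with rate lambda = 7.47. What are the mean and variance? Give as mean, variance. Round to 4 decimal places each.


mean = 1/lam, var = 1/lam^2
mean = 1 / 7.47 = 100/747 ≈ 0.133869
lam^2 = 7.47^2 = 55.8009
var = 1 / 55.8009 ≈ 0.017921

0.1339, 0.0179


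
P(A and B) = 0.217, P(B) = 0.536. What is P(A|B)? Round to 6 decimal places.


P(A|B) = P(A and B) / P(B) = 0.217 / 0.536 = 217/536 ≈ 0.40485075

0.404851


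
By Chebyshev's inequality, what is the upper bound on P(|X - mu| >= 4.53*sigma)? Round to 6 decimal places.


P <= 1/k^2
k^2 = 4.53^2 = 20.5209
1/k^2 = 1 / 20.5209 ≈ 0.04873081

0.048731


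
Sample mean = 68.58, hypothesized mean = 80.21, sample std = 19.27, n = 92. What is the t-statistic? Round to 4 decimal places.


t = (xbar - mu0) / (s/sqrt(n))
xbar - mu0 = 68.58 - 80.21 = -11.63
sqrt(92) ≈ 9.59166305
s/sqrt(n) = 19.27 / 9.59166305 ≈ 2.00903638
t = -11.63 / 2.00903638 ≈ -5.788845

-5.7888


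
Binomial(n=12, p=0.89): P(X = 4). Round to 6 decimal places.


P = C(n,k) * p^k * (1-p)^(n-k)
C(12,4) = 495
p^k = 0.89^4 ≈ 0.6274224
(1-p)^(n-k) = 0.11^8 ≈ 0.00000002143589
P = 495 * 0.6274224 * 0.00000002143589 ≈ 0.000007

0.000007


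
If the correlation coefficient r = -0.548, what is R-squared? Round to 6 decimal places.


R^2 = r^2 = (-0.548)^2 = 0.300304

0.300304


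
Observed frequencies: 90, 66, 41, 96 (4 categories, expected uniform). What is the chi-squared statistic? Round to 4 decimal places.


chi2 = sum((O-E)^2/E), E = total/4
total = 293, E = 293/4 = 73.25
(90 - 73.25)^2 / 73.25 = 280.5625 / 73.25 = 4489/1172 ≈ 3.830205
(66 - 73.25)^2 / 73.25 = 52.5625 / 73.25 = 841/1172 ≈ 0.717577
(41 - 73.25)^2 / 73.25 = 1040.0625 / 73.25 = 16641/1172 ≈ 14.198805
(96 - 73.25)^2 / 73.25 = 517.5625 / 73.25 = 8281/1172 ≈ 7.065700
chi2 = 7563/293 ≈ 25.812287

25.8123


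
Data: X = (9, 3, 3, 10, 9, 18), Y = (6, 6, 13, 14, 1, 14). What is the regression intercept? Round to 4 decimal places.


a = ybar - b*xbar, where b = sum((xi-xbar)(yi-ybar)) / sum((xi-xbar)^2)
n = 6, xbar = 52/6 = 26/3 ≈ 8.666667, ybar = 54/6 = 9
Sxy = sum((xi-xbar)(yi-ybar)) = 44
Sxx = sum((xi-xbar)^2) = 460/3 ≈ 153.333333
b = Sxy / Sxx = 33/115 ≈ 0.286957
a = 9 - 0.286957 * 8.666667 = 749/115 ≈ 6.513043

6.5130


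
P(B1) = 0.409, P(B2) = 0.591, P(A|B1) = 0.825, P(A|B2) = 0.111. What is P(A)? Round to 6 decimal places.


P(A) = P(A|B1)*P(B1) + P(A|B2)*P(B2)
P(A|B1)*P(B1) = 0.825 * 0.409 = 0.337425
P(A|B2)*P(B2) = 0.111 * 0.591 = 0.065601
P(A) = 0.337425 + 0.065601 = 0.403026

0.403026


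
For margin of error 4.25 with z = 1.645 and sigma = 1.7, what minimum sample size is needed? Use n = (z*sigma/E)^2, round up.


z*sigma/E = 1.645 * 1.7 / 4.25 = 0.658
(z*sigma/E)^2 = 0.432964
round up: n = 1

1


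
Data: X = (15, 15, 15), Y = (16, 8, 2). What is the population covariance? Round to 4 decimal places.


Cov = (1/n)*sum((xi-xbar)(yi-ybar))
n = 3, xbar = 45/3 = 15, ybar = 26/3 ≈ 8.666667
sum((xi-xbar)(yi-ybar)) = 0
Cov = 0 / 3 = 0

0.0000


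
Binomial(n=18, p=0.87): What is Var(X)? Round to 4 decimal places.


Var = n*p*(1-p) = 18 * 0.87 * 0.13 = 2.0358

2.0358


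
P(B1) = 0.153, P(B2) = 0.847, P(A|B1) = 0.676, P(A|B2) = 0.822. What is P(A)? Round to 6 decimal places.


P(A) = P(A|B1)*P(B1) + P(A|B2)*P(B2)
P(A|B1)*P(B1) = 0.676 * 0.153 = 0.103428
P(A|B2)*P(B2) = 0.822 * 0.847 = 0.696234
P(A) = 0.103428 + 0.696234 = 0.799662

0.799662


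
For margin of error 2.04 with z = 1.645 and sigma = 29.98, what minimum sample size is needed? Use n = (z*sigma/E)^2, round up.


z*sigma/E = 1.645 * 29.98 / 2.04 ≈ 24.175049
(z*sigma/E)^2 ≈ 584.432995
round up: n = 585

585


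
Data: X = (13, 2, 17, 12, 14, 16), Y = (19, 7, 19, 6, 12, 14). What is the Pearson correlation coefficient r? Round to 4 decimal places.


r = sum((xi-xbar)(yi-ybar)) / sqrt(sum((xi-xbar)^2) * sum((yi-ybar)^2))
n = 6, xbar = 74/6 = 37/3 ≈ 12.333333, ybar = 77/6 ≈ 12.833333
Sxy = sum((xi-xbar)(yi-ybar)) = 295/3 ≈ 98.333333
Sxx = sum((xi-xbar)^2) = 436/3 ≈ 145.333333
Syy = sum((yi-ybar)^2) = 953/6 ≈ 158.833333
sqrt(Sxx*Syy) ≈ 151.933465
r = Sxy / sqrt(Sxx*Syy) = 98.333333 / 151.933465 ≈ 0.647213

0.6472


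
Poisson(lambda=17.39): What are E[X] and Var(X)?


E[X] = Var(X) = lambda = 17.39

17.39, 17.39


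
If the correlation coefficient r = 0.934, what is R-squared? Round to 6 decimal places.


R^2 = r^2 = (0.934)^2 = 0.872356

0.872356


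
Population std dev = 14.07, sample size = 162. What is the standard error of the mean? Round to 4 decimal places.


SE = sigma / sqrt(n)
sqrt(162) ≈ 12.727922
SE = 14.07 / 12.727922 ≈ 1.105444

1.1054


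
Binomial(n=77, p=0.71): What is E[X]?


E[X] = n*p = 77 * 0.71 = 54.67

54.67


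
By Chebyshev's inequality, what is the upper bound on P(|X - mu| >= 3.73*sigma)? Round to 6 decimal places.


P <= 1/k^2
k^2 = 3.73^2 = 13.9129
1/k^2 = 1 / 13.9129 ≈ 0.07187574

0.071876


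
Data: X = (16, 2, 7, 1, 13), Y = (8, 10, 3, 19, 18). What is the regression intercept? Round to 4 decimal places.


a = ybar - b*xbar, where b = sum((xi-xbar)(yi-ybar)) / sum((xi-xbar)^2)
n = 5, xbar = 39/5 = 7.8, ybar = 58/5 = 11.6
Sxy = sum((xi-xbar)(yi-ybar)) = -30.4
Sxx = sum((xi-xbar)^2) = 174.8
b = Sxy / Sxx = -4/23 ≈ -0.173913
a = 11.6 - (-0.173913) * 7.8 = 298/23 ≈ 12.956522

12.9565


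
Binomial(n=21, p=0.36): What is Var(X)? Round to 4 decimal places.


Var = n*p*(1-p) = 21 * 0.36 * 0.64 = 4.8384

4.8384


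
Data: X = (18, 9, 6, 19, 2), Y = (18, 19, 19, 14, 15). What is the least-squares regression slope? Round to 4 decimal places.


b = sum((xi-xbar)(yi-ybar)) / sum((xi-xbar)^2)
n = 5, xbar = 54/5 = 10.8, ybar = 85/5 = 17
Sxy = sum((xi-xbar)(yi-ybar)) = -13
Sxx = sum((xi-xbar)^2) = 222.8
b = Sxy / Sxx = -65/1114 ≈ -0.058348

-0.0583


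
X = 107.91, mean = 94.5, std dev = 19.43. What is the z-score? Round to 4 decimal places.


z = (X - mu) / sigma
X - mu = 107.91 - 94.5 = 13.41
z = 13.41 / 19.43 = 1341/1943 ≈ 0.690170

0.6902


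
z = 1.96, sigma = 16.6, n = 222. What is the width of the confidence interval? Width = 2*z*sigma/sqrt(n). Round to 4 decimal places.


width = 2*z*sigma/sqrt(n)
2*z*sigma = 2 * 1.96 * 16.6 = 65.072
sqrt(222) ≈ 14.899664
width = 65.072 / 14.899664 ≈ 4.367347

4.3673


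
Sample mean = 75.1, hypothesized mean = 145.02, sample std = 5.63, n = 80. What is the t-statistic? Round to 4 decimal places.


t = (xbar - mu0) / (s/sqrt(n))
xbar - mu0 = 75.1 - 145.02 = -69.92
sqrt(80) ≈ 8.94427191
s/sqrt(n) = 5.63 / 8.94427191 ≈ 0.62945314
t = -69.92 / 0.62945314 ≈ -111.080549

-111.0805


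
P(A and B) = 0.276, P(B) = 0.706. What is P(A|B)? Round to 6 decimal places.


P(A|B) = P(A and B) / P(B) = 0.276 / 0.706 = 138/353 ≈ 0.39093484

0.390935


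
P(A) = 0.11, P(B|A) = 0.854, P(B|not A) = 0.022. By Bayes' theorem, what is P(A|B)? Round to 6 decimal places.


P(A|B) = P(B|A)*P(A) / P(B), P(B) = P(B|A)*P(A) + P(B|not A)*P(not A)
P(B|A)*P(A) = 0.854 * 0.11 = 0.09394
P(B|not A)*P(not A) = 0.022 * 0.89 = 0.01958
P(B) = 0.09394 + 0.01958 = 0.11352
P(A|B) = 0.09394 / 0.11352 = 427/516 ≈ 0.82751938

0.827519


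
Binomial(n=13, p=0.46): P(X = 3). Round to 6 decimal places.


P = C(n,k) * p^k * (1-p)^(n-k)
C(13,3) = 286
p^k = 0.46^3 = 0.097336
(1-p)^(n-k) = 0.54^10 ≈ 0.002108325
P = 286 * 0.097336 * 0.002108325 ≈ 0.058692

0.058692


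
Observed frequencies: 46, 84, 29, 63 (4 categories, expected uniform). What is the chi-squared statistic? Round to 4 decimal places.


chi2 = sum((O-E)^2/E), E = total/4
total = 222, E = 222/4 = 55.5
(46 - 55.5)^2 / 55.5 = 90.25 / 55.5 = 361/222 ≈ 1.626126
(84 - 55.5)^2 / 55.5 = 812.25 / 55.5 = 1083/74 ≈ 14.635135
(29 - 55.5)^2 / 55.5 = 702.25 / 55.5 = 2809/222 ≈ 12.653153
(63 - 55.5)^2 / 55.5 = 56.25 / 55.5 = 75/74 ≈ 1.013514
chi2 = 3322/111 ≈ 29.927928

29.9279


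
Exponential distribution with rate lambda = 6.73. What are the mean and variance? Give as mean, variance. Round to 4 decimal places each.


mean = 1/lam, var = 1/lam^2
mean = 1 / 6.73 = 100/673 ≈ 0.148588
lam^2 = 6.73^2 = 45.2929
var = 1 / 45.2929 ≈ 0.022079

0.1486, 0.0221


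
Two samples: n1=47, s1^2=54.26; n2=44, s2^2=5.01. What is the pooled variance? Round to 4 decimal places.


sp^2 = ((n1-1)*s1^2 + (n2-1)*s2^2)/(n1+n2-2)
(n1-1)*s1^2 = 46 * 54.26 = 2495.96
(n2-1)*s2^2 = 43 * 5.01 = 215.43
numerator = 2495.96 + 215.43 = 2711.39
n1+n2-2 = 89
sp^2 = 2711.39 / 89 = 271139/8900 ≈ 30.465056

30.4651


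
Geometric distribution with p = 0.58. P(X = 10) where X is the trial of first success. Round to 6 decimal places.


P = (1-p)^(k-1) * p
(1-p)^(k-1) = 0.42^9 ≈ 0.0004066714
P = 0.0004066714 * 0.58 ≈ 0.0002358694

0.000236


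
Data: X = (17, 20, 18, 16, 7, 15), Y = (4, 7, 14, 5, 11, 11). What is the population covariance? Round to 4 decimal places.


Cov = (1/n)*sum((xi-xbar)(yi-ybar))
n = 6, xbar = 93/6 = 15.5, ybar = 52/6 = 26/3 ≈ 8.666667
sum((xi-xbar)(yi-ybar)) = -24
Cov = -24 / 6 = -4

-4.0000


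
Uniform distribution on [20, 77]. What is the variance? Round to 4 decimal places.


Var = (b-a)^2 / 12
(b-a)^2 = (77 - 20)^2 = 3249
Var = 3249/12 = 270.75

270.7500


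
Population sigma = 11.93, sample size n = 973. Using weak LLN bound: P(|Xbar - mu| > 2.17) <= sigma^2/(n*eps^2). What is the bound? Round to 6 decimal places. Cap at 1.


bound = min(1, sigma^2/(n*eps^2))
sigma^2 = 11.93^2 = 142.3249
n*eps^2 = 973 * 2.17^2 = 973 * 4.7089 = 4581.7597
sigma^2/(n*eps^2) = 142.3249 / 4581.7597 ≈ 0.03106337

0.031063


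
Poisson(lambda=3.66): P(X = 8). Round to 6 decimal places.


P = e^(-lam) * lam^k / k!
e^(-3.66) ≈ 0.02573251
lam^k = 3.66^8 ≈ 32199.467023
k! = 8! = 40320
P = 0.02573251 * 32199.467023 / 40320 ≈ 0.020550

0.020550


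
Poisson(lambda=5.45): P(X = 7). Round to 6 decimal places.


P = e^(-lam) * lam^k / k!
e^(-5.45) ≈ 0.004296305
lam^k = 5.45^7 ≈ 142815.556314
k! = 7! = 5040
P = 0.004296305 * 142815.556314 / 5040 ≈ 0.121742

0.121742


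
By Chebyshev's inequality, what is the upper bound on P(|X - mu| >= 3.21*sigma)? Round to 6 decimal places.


P <= 1/k^2
k^2 = 3.21^2 = 10.3041
1/k^2 = 1 / 10.3041 ≈ 0.09704875

0.097049


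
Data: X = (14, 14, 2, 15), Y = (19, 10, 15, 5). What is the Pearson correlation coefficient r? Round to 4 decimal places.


r = sum((xi-xbar)(yi-ybar)) / sqrt(sum((xi-xbar)^2) * sum((yi-ybar)^2))
n = 4, xbar = 45/4 = 11.25, ybar = 49/4 = 12.25
Sxy = sum((xi-xbar)(yi-ybar)) = -40.25
Sxx = sum((xi-xbar)^2) = 114.75
Syy = sum((yi-ybar)^2) = 110.75
sqrt(Sxx*Syy) ≈ 112.732260
r = Sxy / sqrt(Sxx*Syy) = -40.25 / 112.732260 ≈ -0.357041

-0.3570


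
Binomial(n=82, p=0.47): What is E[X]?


E[X] = n*p = 82 * 0.47 = 38.54

38.54


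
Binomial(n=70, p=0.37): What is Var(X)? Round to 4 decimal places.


Var = n*p*(1-p) = 70 * 0.37 * 0.63 = 16.317

16.3170


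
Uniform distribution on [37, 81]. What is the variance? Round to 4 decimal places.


Var = (b-a)^2 / 12
(b-a)^2 = (81 - 37)^2 = 1936
Var = 1936/12 ≈ 161.333333

161.3333


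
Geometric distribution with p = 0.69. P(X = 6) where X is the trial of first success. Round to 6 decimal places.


P = (1-p)^(k-1) * p
(1-p)^(k-1) = 0.31^5 ≈ 0.002862915
P = 0.002862915 * 0.69 ≈ 0.001975411

0.001975


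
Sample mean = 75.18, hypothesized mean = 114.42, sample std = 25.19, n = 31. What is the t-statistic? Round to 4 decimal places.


t = (xbar - mu0) / (s/sqrt(n))
xbar - mu0 = 75.18 - 114.42 = -39.24
sqrt(31) ≈ 5.56776436
s/sqrt(n) = 25.19 / 5.56776436 ≈ 4.52425756
t = -39.24 / 4.52425756 ≈ -8.673246

-8.6732


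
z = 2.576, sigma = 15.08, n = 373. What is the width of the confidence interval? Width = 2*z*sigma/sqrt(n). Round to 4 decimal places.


width = 2*z*sigma/sqrt(n)
2*z*sigma = 2 * 2.576 * 15.08 = 77.69216
sqrt(373) ≈ 19.313208
width = 77.69216 / 19.313208 ≈ 4.022748

4.0227


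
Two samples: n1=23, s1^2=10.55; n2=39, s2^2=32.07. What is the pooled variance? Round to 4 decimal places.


sp^2 = ((n1-1)*s1^2 + (n2-1)*s2^2)/(n1+n2-2)
(n1-1)*s1^2 = 22 * 10.55 = 232.1
(n2-1)*s2^2 = 38 * 32.07 = 1218.66
numerator = 232.1 + 1218.66 = 1450.76
n1+n2-2 = 60
sp^2 = 1450.76 / 60 = 36269/1500 ≈ 24.179333

24.1793


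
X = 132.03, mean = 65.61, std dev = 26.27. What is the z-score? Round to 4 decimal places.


z = (X - mu) / sigma
X - mu = 132.03 - 65.61 = 66.42
z = 66.42 / 26.27 = 6642/2627 ≈ 2.528359

2.5284


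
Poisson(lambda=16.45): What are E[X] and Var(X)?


E[X] = Var(X) = lambda = 16.45

16.45, 16.45


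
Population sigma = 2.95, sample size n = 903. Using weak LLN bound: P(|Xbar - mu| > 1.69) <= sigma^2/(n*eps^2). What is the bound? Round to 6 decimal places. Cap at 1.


bound = min(1, sigma^2/(n*eps^2))
sigma^2 = 2.95^2 = 8.7025
n*eps^2 = 903 * 1.69^2 = 903 * 2.8561 = 2579.0583
sigma^2/(n*eps^2) = 8.7025 / 2579.0583 ≈ 0.00337429

0.003374


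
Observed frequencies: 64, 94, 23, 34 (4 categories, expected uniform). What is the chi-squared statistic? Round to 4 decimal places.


chi2 = sum((O-E)^2/E), E = total/4
total = 215, E = 215/4 = 53.75
(64 - 53.75)^2 / 53.75 = 105.0625 / 53.75 = 1681/860 ≈ 1.954651
(94 - 53.75)^2 / 53.75 = 1620.0625 / 53.75 = 25921/860 ≈ 30.140698
(23 - 53.75)^2 / 53.75 = 945.5625 / 53.75 = 15129/860 ≈ 17.591860
(34 - 53.75)^2 / 53.75 = 390.0625 / 53.75 = 6241/860 ≈ 7.256977
chi2 = 12243/215 ≈ 56.944186

56.9442
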